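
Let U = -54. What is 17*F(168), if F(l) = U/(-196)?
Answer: 459/98 ≈ 4.6837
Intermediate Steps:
F(l) = 27/98 (F(l) = -54/(-196) = -54*(-1/196) = 27/98)
17*F(168) = 17*(27/98) = 459/98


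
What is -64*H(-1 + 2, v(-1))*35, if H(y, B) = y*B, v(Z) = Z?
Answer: 2240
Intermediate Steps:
H(y, B) = B*y
-64*H(-1 + 2, v(-1))*35 = -(-64)*(-1 + 2)*35 = -(-64)*35 = -64*(-1)*35 = 64*35 = 2240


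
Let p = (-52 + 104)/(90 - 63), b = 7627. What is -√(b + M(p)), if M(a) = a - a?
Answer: -√7627 ≈ -87.333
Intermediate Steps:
p = 52/27 ≈ 1.9259
M(a) = 0
-√(b + M(p)) = -√(7627 + 0) = -√7627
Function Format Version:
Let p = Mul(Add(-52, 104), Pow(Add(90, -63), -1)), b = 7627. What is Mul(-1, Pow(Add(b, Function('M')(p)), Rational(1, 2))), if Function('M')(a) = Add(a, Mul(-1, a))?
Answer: Mul(-1, Pow(7627, Rational(1, 2))) ≈ -87.333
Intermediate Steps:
p = Rational(52, 27) (p = Mul(52, Pow(27, -1)) = Mul(52, Rational(1, 27)) = Rational(52, 27) ≈ 1.9259)
Function('M')(a) = 0
Mul(-1, Pow(Add(b, Function('M')(p)), Rational(1, 2))) = Mul(-1, Pow(Add(7627, 0), Rational(1, 2))) = Mul(-1, Pow(7627, Rational(1, 2)))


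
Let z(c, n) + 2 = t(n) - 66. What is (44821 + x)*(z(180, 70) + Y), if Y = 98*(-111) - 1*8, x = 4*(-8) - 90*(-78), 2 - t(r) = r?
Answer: -571038798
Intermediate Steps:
t(r) = 2 - r
z(c, n) = -66 - n (z(c, n) = -2 + ((2 - n) - 66) = -2 + (-64 - n) = -66 - n)
x = 6988 (x = -32 + 7020 = 6988)
Y = -10886 (Y = -10878 - 8 = -10886)
(44821 + x)*(z(180, 70) + Y) = (44821 + 6988)*((-66 - 1*70) - 10886) = 51809*((-66 - 70) - 10886) = 51809*(-136 - 10886) = 51809*(-11022) = -571038798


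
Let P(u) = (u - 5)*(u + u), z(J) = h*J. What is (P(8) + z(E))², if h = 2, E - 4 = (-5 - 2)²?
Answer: 23716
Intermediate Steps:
E = 53 (E = 4 + (-5 - 2)² = 4 + (-7)² = 4 + 49 = 53)
z(J) = 2*J
P(u) = 2*u*(-5 + u) (P(u) = (-5 + u)*(2*u) = 2*u*(-5 + u))
(P(8) + z(E))² = (2*8*(-5 + 8) + 2*53)² = (2*8*3 + 106)² = (48 + 106)² = 154² = 23716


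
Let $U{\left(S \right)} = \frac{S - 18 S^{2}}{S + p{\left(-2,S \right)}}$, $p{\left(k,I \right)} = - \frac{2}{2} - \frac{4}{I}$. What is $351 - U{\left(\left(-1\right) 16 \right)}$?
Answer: $\frac{5021}{67} \approx 74.94$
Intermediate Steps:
$p{\left(k,I \right)} = -1 - \frac{4}{I}$ ($p{\left(k,I \right)} = \left(-2\right) \frac{1}{2} - \frac{4}{I} = -1 - \frac{4}{I}$)
$U{\left(S \right)} = \frac{S - 18 S^{2}}{S + \frac{-4 - S}{S}}$
$351 - U{\left(\left(-1\right) 16 \right)} = 351 - \frac{\left(\left(-1\right) 16\right)^{2} \left(1 - 18 \left(\left(-1\right) 16\right)\right)}{-4 + \left(\left(-1\right) 16\right)^{2} - \left(-1\right) 16} = 351 - \frac{\left(-16\right)^{2} \left(1 - -288\right)}{-4 + \left(-16\right)^{2} - -16} = 351 - \frac{256 \left(1 + 288\right)}{-4 + 256 + 16} = 351 - 256 \cdot \frac{1}{268} \cdot 289 = 351 - \frac{18496}{67} = \frac{5021}{67}$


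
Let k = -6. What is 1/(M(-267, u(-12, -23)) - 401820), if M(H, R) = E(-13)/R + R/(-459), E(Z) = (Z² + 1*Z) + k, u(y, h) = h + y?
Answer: -3213/1291061185 ≈ -2.4887e-6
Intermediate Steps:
E(Z) = -6 + Z + Z² (E(Z) = (Z² + 1*Z) - 6 = (Z² + Z) - 6 = (Z + Z²) - 6 = -6 + Z + Z²)
M(H, R) = 150/R - R/459 (M(H, R) = (-6 - 13 + (-13)²)/R + R/(-459) = (-6 - 13 + 169)/R + R*(-1/459) = 150/R - R/459)
1/(M(-267, u(-12, -23)) - 401820) = 1/((150/(-23 - 12) - (-23 - 12)/459) - 401820) = 1/((150/(-35) - 1/459*(-35)) - 401820) = 1/((150*(-1/35) + 35/459) - 401820) = 1/((-30/7 + 35/459) - 401820) = 1/(-13525/3213 - 401820) = 1/(-1291061185/3213) = -3213/1291061185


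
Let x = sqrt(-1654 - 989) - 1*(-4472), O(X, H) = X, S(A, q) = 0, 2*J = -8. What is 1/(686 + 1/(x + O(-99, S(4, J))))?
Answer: 13120283965/9000517799869 + I*sqrt(2643)/9000517799869 ≈ 0.0014577 + 5.7119e-12*I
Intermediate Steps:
J = -4 (J = (1/2)*(-8) = -4)
x = 4472 + I*sqrt(2643) (x = sqrt(-2643) + 4472 = I*sqrt(2643) + 4472 = 4472 + I*sqrt(2643) ≈ 4472.0 + 51.41*I)
1/(686 + 1/(x + O(-99, S(4, J)))) = 1/(686 + 1/((4472 + I*sqrt(2643)) - 99)) = 1/(686 + 1/(4373 + I*sqrt(2643)))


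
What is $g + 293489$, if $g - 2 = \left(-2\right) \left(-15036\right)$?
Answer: $323563$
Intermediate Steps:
$g = 30074$ ($g = 2 - -30072 = 2 + 30072 = 30074$)
$g + 293489 = 30074 + 293489 = 323563$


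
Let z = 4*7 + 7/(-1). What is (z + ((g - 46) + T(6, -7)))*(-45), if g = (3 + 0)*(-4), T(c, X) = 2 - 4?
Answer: 1755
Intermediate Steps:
T(c, X) = -2
g = -12 (g = 3*(-4) = -12)
z = 21 (z = 28 + 7*(-1) = 28 - 7 = 21)
(z + ((g - 46) + T(6, -7)))*(-45) = (21 + ((-12 - 46) - 2))*(-45) = (21 + (-58 - 2))*(-45) = (21 - 60)*(-45) = -39*(-45) = 1755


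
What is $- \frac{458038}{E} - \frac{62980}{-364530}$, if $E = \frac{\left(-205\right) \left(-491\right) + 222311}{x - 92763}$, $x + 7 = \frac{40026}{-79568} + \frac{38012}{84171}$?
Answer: $\frac{123499385211758094718021}{938667373977051816} \approx 1.3157 \cdot 10^{5}$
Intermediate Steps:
$x = - \frac{23612858263}{3348659064}$ ($x = -7 + \left(\frac{40026}{-79568} + \frac{38012}{84171}\right) = -7 + \left(40026 \left(- \frac{1}{79568}\right) + 38012 \cdot \frac{1}{84171}\right) = -7 + \left(- \frac{20013}{39784} + \frac{38012}{84171}\right) = -7 - \frac{172244815}{3348659064} = - \frac{23612858263}{3348659064} \approx -7.0514$)
$E = - \frac{1081503023263824}{310655273612095}$ ($E = \frac{\left(-205\right) \left(-491\right) + 222311}{- \frac{23612858263}{3348659064} - 92763} = \frac{100655 + 222311}{- \frac{310655273612095}{3348659064}} = 322966 \left(- \frac{3348659064}{310655273612095}\right) = - \frac{1081503023263824}{310655273612095} \approx -3.4814$)
$- \frac{458038}{E} - \frac{62980}{-364530} = - \frac{458038}{- \frac{1081503023263824}{310655273612095}} - \frac{62980}{-364530} = \left(-458038\right) \left(- \frac{310655273612095}{1081503023263824}\right) - - \frac{6298}{36453} = \frac{10163708586766912115}{77250215947416} + \frac{6298}{36453} = \frac{123499385211758094718021}{938667373977051816}$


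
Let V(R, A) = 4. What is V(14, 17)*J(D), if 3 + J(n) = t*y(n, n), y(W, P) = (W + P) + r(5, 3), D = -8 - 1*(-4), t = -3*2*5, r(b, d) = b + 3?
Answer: -12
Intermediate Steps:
r(b, d) = 3 + b
t = -30 (t = -6*5 = -30)
D = -4 (D = -8 + 4 = -4)
y(W, P) = 8 + P + W (y(W, P) = (W + P) + (3 + 5) = (P + W) + 8 = 8 + P + W)
J(n) = -243 - 60*n (J(n) = -3 - 30*(8 + n + n) = -3 - 30*(8 + 2*n) = -3 + (-240 - 60*n) = -243 - 60*n)
V(14, 17)*J(D) = 4*(-243 - 60*(-4)) = 4*(-243 + 240) = 4*(-3) = -12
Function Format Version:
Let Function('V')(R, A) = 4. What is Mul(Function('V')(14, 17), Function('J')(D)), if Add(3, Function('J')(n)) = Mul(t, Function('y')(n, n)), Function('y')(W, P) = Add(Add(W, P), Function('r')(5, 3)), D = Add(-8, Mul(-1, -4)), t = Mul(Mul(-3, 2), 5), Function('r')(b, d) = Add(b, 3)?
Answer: -12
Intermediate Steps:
Function('r')(b, d) = Add(3, b)
t = -30 (t = Mul(-6, 5) = -30)
D = -4 (D = Add(-8, 4) = -4)
Function('y')(W, P) = Add(8, P, W) (Function('y')(W, P) = Add(Add(W, P), Add(3, 5)) = Add(Add(P, W), 8) = Add(8, P, W))
Function('J')(n) = Add(-243, Mul(-60, n)) (Function('J')(n) = Add(-3, Mul(-30, Add(8, n, n))) = Add(-3, Mul(-30, Add(8, Mul(2, n)))) = Add(-3, Add(-240, Mul(-60, n))) = Add(-243, Mul(-60, n)))
Mul(Function('V')(14, 17), Function('J')(D)) = Mul(4, Add(-243, Mul(-60, -4))) = Mul(4, Add(-243, 240)) = Mul(4, -3) = -12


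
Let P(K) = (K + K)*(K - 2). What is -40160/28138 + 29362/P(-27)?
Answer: 190824349/11016027 ≈ 17.322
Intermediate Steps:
P(K) = 2*K*(-2 + K) (P(K) = (2*K)*(-2 + K) = 2*K*(-2 + K))
-40160/28138 + 29362/P(-27) = -40160/28138 + 29362/((2*(-27)*(-2 - 27))) = -40160*1/28138 + 29362/((2*(-27)*(-29))) = -20080/14069 + 29362/1566 = -20080/14069 + 29362*(1/1566) = -20080/14069 + 14681/783 = 190824349/11016027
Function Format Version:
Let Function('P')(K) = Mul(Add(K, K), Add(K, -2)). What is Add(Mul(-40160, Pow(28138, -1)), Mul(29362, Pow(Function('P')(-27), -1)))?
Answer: Rational(190824349, 11016027) ≈ 17.322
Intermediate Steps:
Function('P')(K) = Mul(2, K, Add(-2, K)) (Function('P')(K) = Mul(Mul(2, K), Add(-2, K)) = Mul(2, K, Add(-2, K)))
Add(Mul(-40160, Pow(28138, -1)), Mul(29362, Pow(Function('P')(-27), -1))) = Add(Mul(-40160, Pow(28138, -1)), Mul(29362, Pow(Mul(2, -27, Add(-2, -27)), -1))) = Add(Mul(-40160, Rational(1, 28138)), Mul(29362, Pow(Mul(2, -27, -29), -1))) = Add(Rational(-20080, 14069), Mul(29362, Pow(1566, -1))) = Add(Rational(-20080, 14069), Mul(29362, Rational(1, 1566))) = Add(Rational(-20080, 14069), Rational(14681, 783)) = Rational(190824349, 11016027)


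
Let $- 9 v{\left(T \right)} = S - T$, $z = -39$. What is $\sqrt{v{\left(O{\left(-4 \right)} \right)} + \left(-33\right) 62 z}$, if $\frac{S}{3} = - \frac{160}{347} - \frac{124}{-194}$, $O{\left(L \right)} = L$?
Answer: $\frac{2 \sqrt{203400694079441}}{100977} \approx 282.48$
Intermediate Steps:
$S = \frac{17982}{33659}$ ($S = 3 \left(- \frac{160}{347} - \frac{124}{-194}\right) = 3 \left(\left(-160\right) \frac{1}{347} - - \frac{62}{97}\right) = 3 \left(- \frac{160}{347} + \frac{62}{97}\right) = 3 \cdot \frac{5994}{33659} = \frac{17982}{33659} \approx 0.53424$)
$v{\left(T \right)} = - \frac{1998}{33659} + \frac{T}{9}$ ($v{\left(T \right)} = - \frac{\frac{17982}{33659} - T}{9} = - \frac{1998}{33659} + \frac{T}{9}$)
$\sqrt{v{\left(O{\left(-4 \right)} \right)} + \left(-33\right) 62 z} = \sqrt{\left(- \frac{1998}{33659} + \frac{1}{9} \left(-4\right)\right) + \left(-33\right) 62 \left(-39\right)} = \sqrt{\left(- \frac{1998}{33659} - \frac{4}{9}\right) - -79794} = \sqrt{- \frac{152618}{302931} + 79794} = \sqrt{\frac{24171923596}{302931}} = \frac{2 \sqrt{203400694079441}}{100977}$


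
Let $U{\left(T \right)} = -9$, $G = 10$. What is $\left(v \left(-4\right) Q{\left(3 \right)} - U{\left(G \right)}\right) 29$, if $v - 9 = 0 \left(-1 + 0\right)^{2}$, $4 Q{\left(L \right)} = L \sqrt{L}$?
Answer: $261 - 783 \sqrt{3} \approx -1095.2$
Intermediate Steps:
$Q{\left(L \right)} = \frac{L^{\frac{3}{2}}}{4}$ ($Q{\left(L \right)} = \frac{L \sqrt{L}}{4} = \frac{L^{\frac{3}{2}}}{4}$)
$v = 9$ ($v = 9 + 0 \left(-1 + 0\right)^{2} = 9 + 0 \left(-1\right)^{2} = 9 + 0 \cdot 1 = 9 + 0 = 9$)
$\left(v \left(-4\right) Q{\left(3 \right)} - U{\left(G \right)}\right) 29 = \left(9 \left(-4\right) \frac{3^{\frac{3}{2}}}{4} - -9\right) 29 = \left(- 36 \frac{3 \sqrt{3}}{4} + 9\right) 29 = \left(- 27 \sqrt{3} + 9\right) 29 = \left(9 - 27 \sqrt{3}\right) 29 = 261 - 783 \sqrt{3}$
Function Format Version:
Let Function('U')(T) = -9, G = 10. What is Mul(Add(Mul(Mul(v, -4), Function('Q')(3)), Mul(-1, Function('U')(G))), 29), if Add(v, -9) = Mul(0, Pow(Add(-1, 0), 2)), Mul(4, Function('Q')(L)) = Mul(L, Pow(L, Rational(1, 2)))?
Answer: Add(261, Mul(-783, Pow(3, Rational(1, 2)))) ≈ -1095.2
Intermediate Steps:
Function('Q')(L) = Mul(Rational(1, 4), Pow(L, Rational(3, 2))) (Function('Q')(L) = Mul(Rational(1, 4), Mul(L, Pow(L, Rational(1, 2)))) = Mul(Rational(1, 4), Pow(L, Rational(3, 2))))
v = 9 (v = Add(9, Mul(0, Pow(Add(-1, 0), 2))) = Add(9, Mul(0, Pow(-1, 2))) = Add(9, Mul(0, 1)) = Add(9, 0) = 9)
Mul(Add(Mul(Mul(v, -4), Function('Q')(3)), Mul(-1, Function('U')(G))), 29) = Mul(Add(Mul(Mul(9, -4), Mul(Rational(1, 4), Pow(3, Rational(3, 2)))), Mul(-1, -9)), 29) = Mul(Add(Mul(-36, Mul(Rational(1, 4), Mul(3, Pow(3, Rational(1, 2))))), 9), 29) = Mul(Add(Mul(-36, Mul(Rational(3, 4), Pow(3, Rational(1, 2)))), 9), 29) = Mul(Add(Mul(-27, Pow(3, Rational(1, 2))), 9), 29) = Mul(Add(9, Mul(-27, Pow(3, Rational(1, 2)))), 29) = Add(261, Mul(-783, Pow(3, Rational(1, 2))))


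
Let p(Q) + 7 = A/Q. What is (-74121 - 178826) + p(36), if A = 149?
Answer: -9106195/36 ≈ -2.5295e+5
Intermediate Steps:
p(Q) = -7 + 149/Q
(-74121 - 178826) + p(36) = (-74121 - 178826) + (-7 + 149/36) = -252947 + (-7 + 149*(1/36)) = -252947 + (-7 + 149/36) = -252947 - 103/36 = -9106195/36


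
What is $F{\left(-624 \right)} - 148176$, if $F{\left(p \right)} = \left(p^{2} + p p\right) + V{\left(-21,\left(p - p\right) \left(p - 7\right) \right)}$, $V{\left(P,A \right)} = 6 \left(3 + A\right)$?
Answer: $630594$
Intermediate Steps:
$V{\left(P,A \right)} = 18 + 6 A$
$F{\left(p \right)} = 18 + 2 p^{2}$ ($F{\left(p \right)} = \left(p^{2} + p p\right) + \left(18 + 6 \left(p - p\right) \left(p - 7\right)\right) = \left(p^{2} + p^{2}\right) + \left(18 + 6 \cdot 0 \left(-7 + p\right)\right) = 2 p^{2} + \left(18 + 6 \cdot 0\right) = 2 p^{2} + \left(18 + 0\right) = 2 p^{2} + 18 = 18 + 2 p^{2}$)
$F{\left(-624 \right)} - 148176 = \left(18 + 2 \left(-624\right)^{2}\right) - 148176 = \left(18 + 2 \cdot 389376\right) - 148176 = \left(18 + 778752\right) - 148176 = 778770 - 148176 = 630594$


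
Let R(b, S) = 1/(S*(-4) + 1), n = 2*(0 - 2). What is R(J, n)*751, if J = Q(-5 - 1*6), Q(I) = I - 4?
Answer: 751/17 ≈ 44.176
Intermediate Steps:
Q(I) = -4 + I
J = -15 (J = -4 + (-5 - 1*6) = -4 + (-5 - 6) = -4 - 11 = -15)
n = -4 (n = 2*(-2) = -4)
R(b, S) = 1/(1 - 4*S) (R(b, S) = 1/(-4*S + 1) = 1/(1 - 4*S))
R(J, n)*751 = -1/(-1 + 4*(-4))*751 = -1/(-1 - 16)*751 = -1/(-17)*751 = -1*(-1/17)*751 = (1/17)*751 = 751/17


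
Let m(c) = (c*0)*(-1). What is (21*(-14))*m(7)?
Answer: 0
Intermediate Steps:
m(c) = 0 (m(c) = 0*(-1) = 0)
(21*(-14))*m(7) = (21*(-14))*0 = -294*0 = 0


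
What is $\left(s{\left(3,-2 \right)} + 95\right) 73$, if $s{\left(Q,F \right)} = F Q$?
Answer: $6497$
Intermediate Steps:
$\left(s{\left(3,-2 \right)} + 95\right) 73 = \left(\left(-2\right) 3 + 95\right) 73 = \left(-6 + 95\right) 73 = 89 \cdot 73 = 6497$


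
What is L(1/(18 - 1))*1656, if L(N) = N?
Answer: 1656/17 ≈ 97.412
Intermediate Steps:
L(1/(18 - 1))*1656 = 1656/(18 - 1) = 1656/17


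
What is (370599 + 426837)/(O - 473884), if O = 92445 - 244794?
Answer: -797436/626233 ≈ -1.2734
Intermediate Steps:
O = -152349
(370599 + 426837)/(O - 473884) = (370599 + 426837)/(-152349 - 473884) = 797436/(-626233) = 797436*(-1/626233) = -797436/626233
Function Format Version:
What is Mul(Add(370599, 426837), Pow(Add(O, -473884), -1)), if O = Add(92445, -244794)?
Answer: Rational(-797436, 626233) ≈ -1.2734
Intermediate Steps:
O = -152349
Mul(Add(370599, 426837), Pow(Add(O, -473884), -1)) = Mul(Add(370599, 426837), Pow(Add(-152349, -473884), -1)) = Mul(797436, Pow(-626233, -1)) = Mul(797436, Rational(-1, 626233)) = Rational(-797436, 626233)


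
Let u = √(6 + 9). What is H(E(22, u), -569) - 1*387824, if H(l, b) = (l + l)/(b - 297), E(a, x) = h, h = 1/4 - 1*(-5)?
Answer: -671711189/1732 ≈ -3.8782e+5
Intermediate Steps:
h = 21/4 (h = ¼ + 5 = 21/4 ≈ 5.2500)
u = √15 ≈ 3.8730
E(a, x) = 21/4
H(l, b) = 2*l/(-297 + b) (H(l, b) = (2*l)/(-297 + b) = 2*l/(-297 + b))
H(E(22, u), -569) - 1*387824 = 2*(21/4)/(-297 - 569) - 1*387824 = 2*(21/4)/(-866) - 387824 = 2*(21/4)*(-1/866) - 387824 = -21/1732 - 387824 = -671711189/1732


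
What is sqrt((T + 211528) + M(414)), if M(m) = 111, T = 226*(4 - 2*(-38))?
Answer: sqrt(229719) ≈ 479.29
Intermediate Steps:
T = 18080 (T = 226*(4 + 76) = 226*80 = 18080)
sqrt((T + 211528) + M(414)) = sqrt((18080 + 211528) + 111) = sqrt(229608 + 111) = sqrt(229719)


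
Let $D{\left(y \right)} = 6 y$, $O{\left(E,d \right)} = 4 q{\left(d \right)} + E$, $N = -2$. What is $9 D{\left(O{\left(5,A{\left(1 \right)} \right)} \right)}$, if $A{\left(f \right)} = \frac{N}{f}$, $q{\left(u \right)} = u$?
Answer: $-162$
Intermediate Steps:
$A{\left(f \right)} = - \frac{2}{f}$
$O{\left(E,d \right)} = E + 4 d$ ($O{\left(E,d \right)} = 4 d + E = E + 4 d$)
$9 D{\left(O{\left(5,A{\left(1 \right)} \right)} \right)} = 9 \cdot 6 \left(5 + 4 \left(- \frac{2}{1}\right)\right) = 9 \cdot 6 \left(5 + 4 \left(\left(-2\right) 1\right)\right) = 9 \cdot 6 \left(5 + 4 \left(-2\right)\right) = 9 \cdot 6 \left(5 - 8\right) = 9 \cdot 6 \left(-3\right) = 9 \left(-18\right) = -162$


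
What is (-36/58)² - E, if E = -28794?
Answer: 24216078/841 ≈ 28794.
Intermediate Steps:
(-36/58)² - E = (-36/58)² - 1*(-28794) = (-36*1/58)² + 28794 = (-18/29)² + 28794 = 324/841 + 28794 = 24216078/841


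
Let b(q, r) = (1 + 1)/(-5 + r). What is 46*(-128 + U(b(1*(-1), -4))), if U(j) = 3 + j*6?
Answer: -17434/3 ≈ -5811.3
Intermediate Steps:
b(q, r) = 2/(-5 + r)
U(j) = 3 + 6*j
46*(-128 + U(b(1*(-1), -4))) = 46*(-128 + (3 + 6*(2/(-5 - 4)))) = 46*(-128 + (3 + 6*(2/(-9)))) = 46*(-128 + (3 + 6*(2*(-⅑)))) = 46*(-128 + (3 + 6*(-2/9))) = 46*(-128 + (3 - 4/3)) = 46*(-128 + 5/3) = 46*(-379/3) = -17434/3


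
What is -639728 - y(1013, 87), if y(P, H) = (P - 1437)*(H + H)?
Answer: -565952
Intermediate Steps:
y(P, H) = 2*H*(-1437 + P) (y(P, H) = (-1437 + P)*(2*H) = 2*H*(-1437 + P))
-639728 - y(1013, 87) = -639728 - 2*87*(-1437 + 1013) = -639728 - 2*87*(-424) = -639728 - 1*(-73776) = -639728 + 73776 = -565952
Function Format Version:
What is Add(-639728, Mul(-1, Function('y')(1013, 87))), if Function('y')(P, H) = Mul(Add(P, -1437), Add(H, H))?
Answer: -565952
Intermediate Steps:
Function('y')(P, H) = Mul(2, H, Add(-1437, P)) (Function('y')(P, H) = Mul(Add(-1437, P), Mul(2, H)) = Mul(2, H, Add(-1437, P)))
Add(-639728, Mul(-1, Function('y')(1013, 87))) = Add(-639728, Mul(-1, Mul(2, 87, Add(-1437, 1013)))) = Add(-639728, Mul(-1, Mul(2, 87, -424))) = Add(-639728, Mul(-1, -73776)) = Add(-639728, 73776) = -565952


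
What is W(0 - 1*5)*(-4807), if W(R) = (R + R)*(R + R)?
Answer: -480700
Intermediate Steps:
W(R) = 4*R**2 (W(R) = (2*R)*(2*R) = 4*R**2)
W(0 - 1*5)*(-4807) = (4*(0 - 1*5)**2)*(-4807) = (4*(0 - 5)**2)*(-4807) = (4*(-5)**2)*(-4807) = (4*25)*(-4807) = 100*(-4807) = -480700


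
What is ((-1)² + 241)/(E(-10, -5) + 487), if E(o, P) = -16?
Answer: 242/471 ≈ 0.51380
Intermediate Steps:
((-1)² + 241)/(E(-10, -5) + 487) = ((-1)² + 241)/(-16 + 487) = (1 + 241)/471 = 242*(1/471) = 242/471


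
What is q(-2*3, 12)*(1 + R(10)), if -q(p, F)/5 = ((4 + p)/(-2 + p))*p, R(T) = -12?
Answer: -165/2 ≈ -82.500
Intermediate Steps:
q(p, F) = -5*p*(4 + p)/(-2 + p) (q(p, F) = -5*(4 + p)/(-2 + p)*p = -5*p*(4 + p)/(-2 + p))
q(-2*3, 12)*(1 + R(10)) = (-5*(-2*3)*(4 - 2*3)/(-2 - 2*3))*(1 - 12) = -5*(-6)*(4 - 6)/(-2 - 6)*(-11) = -5*(-6)*(-2)/(-8)*(-11) = -5*(-6)*(-1/8)*(-2)*(-11) = (15/2)*(-11) = -165/2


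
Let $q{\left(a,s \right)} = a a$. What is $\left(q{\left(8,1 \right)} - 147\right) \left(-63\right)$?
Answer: $5229$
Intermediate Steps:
$q{\left(a,s \right)} = a^{2}$
$\left(q{\left(8,1 \right)} - 147\right) \left(-63\right) = \left(8^{2} - 147\right) \left(-63\right) = \left(64 - 147\right) \left(-63\right) = \left(-83\right) \left(-63\right) = 5229$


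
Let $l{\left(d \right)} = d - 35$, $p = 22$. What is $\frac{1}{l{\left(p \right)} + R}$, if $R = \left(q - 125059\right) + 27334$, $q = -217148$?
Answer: $- \frac{1}{314886} \approx -3.1758 \cdot 10^{-6}$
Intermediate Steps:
$l{\left(d \right)} = -35 + d$
$R = -314873$ ($R = \left(-217148 - 125059\right) + 27334 = -342207 + 27334 = -314873$)
$\frac{1}{l{\left(p \right)} + R} = \frac{1}{\left(-35 + 22\right) - 314873} = \frac{1}{-13 - 314873} = \frac{1}{-314886} = - \frac{1}{314886}$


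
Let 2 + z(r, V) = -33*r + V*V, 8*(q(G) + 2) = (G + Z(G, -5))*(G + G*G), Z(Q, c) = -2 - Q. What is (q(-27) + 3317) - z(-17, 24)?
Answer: 4009/2 ≈ 2004.5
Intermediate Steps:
q(G) = -2 - G/4 - G²/4 (q(G) = -2 + ((G + (-2 - G))*(G + G*G))/8 = -2 + (-2*(G + G²))/8 = -2 + (-2*G - 2*G²)/8 = -2 + (-G/4 - G²/4) = -2 - G/4 - G²/4)
z(r, V) = -2 + V² - 33*r (z(r, V) = -2 + (-33*r + V*V) = -2 + (-33*r + V²) = -2 + (V² - 33*r) = -2 + V² - 33*r)
(q(-27) + 3317) - z(-17, 24) = ((-2 - ¼*(-27) - ¼*(-27)²) + 3317) - (-2 + 24² - 33*(-17)) = ((-2 + 27/4 - ¼*729) + 3317) - (-2 + 576 + 561) = ((-2 + 27/4 - 729/4) + 3317) - 1*1135 = (-355/2 + 3317) - 1135 = 6279/2 - 1135 = 4009/2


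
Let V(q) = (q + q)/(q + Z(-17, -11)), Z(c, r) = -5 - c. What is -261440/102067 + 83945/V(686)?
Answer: 61021584655/1428938 ≈ 42704.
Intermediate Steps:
V(q) = 2*q/(12 + q) (V(q) = (q + q)/(q + (-5 - 1*(-17))) = (2*q)/(q + (-5 + 17)) = (2*q)/(q + 12) = (2*q)/(12 + q) = 2*q/(12 + q))
-261440/102067 + 83945/V(686) = -261440/102067 + 83945/((2*686/(12 + 686))) = -261440*1/102067 + 83945/((2*686/698)) = -261440/102067 + 83945/((2*686*(1/698))) = -261440/102067 + 83945/(686/349) = -261440/102067 + 83945*(349/686) = -261440/102067 + 29296805/686 = 61021584655/1428938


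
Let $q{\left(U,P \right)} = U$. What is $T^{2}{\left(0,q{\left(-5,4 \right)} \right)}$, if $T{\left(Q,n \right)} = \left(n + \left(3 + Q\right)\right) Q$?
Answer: $0$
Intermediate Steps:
$T{\left(Q,n \right)} = Q \left(3 + Q + n\right)$ ($T{\left(Q,n \right)} = \left(3 + Q + n\right) Q = Q \left(3 + Q + n\right)$)
$T^{2}{\left(0,q{\left(-5,4 \right)} \right)} = \left(0 \left(3 + 0 - 5\right)\right)^{2} = \left(0 \left(-2\right)\right)^{2} = 0^{2} = 0$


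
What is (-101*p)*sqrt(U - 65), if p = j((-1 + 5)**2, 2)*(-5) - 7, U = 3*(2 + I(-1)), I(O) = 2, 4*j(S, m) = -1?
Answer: 2323*I*sqrt(53)/4 ≈ 4227.9*I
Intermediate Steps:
j(S, m) = -1/4 (j(S, m) = (1/4)*(-1) = -1/4)
U = 12 (U = 3*(2 + 2) = 3*4 = 12)
p = -23/4 (p = -1/4*(-5) - 7 = 5/4 - 7 = -23/4 ≈ -5.7500)
(-101*p)*sqrt(U - 65) = (-101*(-23/4))*sqrt(12 - 65) = 2323*sqrt(-53)/4 = 2323*(I*sqrt(53))/4 = 2323*I*sqrt(53)/4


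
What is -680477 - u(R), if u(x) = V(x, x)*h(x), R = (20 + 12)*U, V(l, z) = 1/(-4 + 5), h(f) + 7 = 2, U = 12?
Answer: -680472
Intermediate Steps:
h(f) = -5 (h(f) = -7 + 2 = -5)
V(l, z) = 1 (V(l, z) = 1/1 = 1)
R = 384 (R = (20 + 12)*12 = 32*12 = 384)
u(x) = -5 (u(x) = 1*(-5) = -5)
-680477 - u(R) = -680477 - 1*(-5) = -680477 + 5 = -680472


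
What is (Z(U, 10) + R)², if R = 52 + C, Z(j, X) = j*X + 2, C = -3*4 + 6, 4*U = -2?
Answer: 1849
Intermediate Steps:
U = -½ (U = (¼)*(-2) = -½ ≈ -0.50000)
C = -6 (C = -12 + 6 = -6)
Z(j, X) = 2 + X*j (Z(j, X) = X*j + 2 = 2 + X*j)
R = 46 (R = 52 - 6 = 46)
(Z(U, 10) + R)² = ((2 + 10*(-½)) + 46)² = ((2 - 5) + 46)² = (-3 + 46)² = 43² = 1849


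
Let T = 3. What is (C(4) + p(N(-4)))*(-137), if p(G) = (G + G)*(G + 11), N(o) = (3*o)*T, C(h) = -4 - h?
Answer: -245504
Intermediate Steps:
N(o) = 9*o (N(o) = (3*o)*3 = 9*o)
p(G) = 2*G*(11 + G) (p(G) = (2*G)*(11 + G) = 2*G*(11 + G))
(C(4) + p(N(-4)))*(-137) = ((-4 - 1*4) + 2*(9*(-4))*(11 + 9*(-4)))*(-137) = ((-4 - 4) + 2*(-36)*(11 - 36))*(-137) = (-8 + 2*(-36)*(-25))*(-137) = (-8 + 1800)*(-137) = 1792*(-137) = -245504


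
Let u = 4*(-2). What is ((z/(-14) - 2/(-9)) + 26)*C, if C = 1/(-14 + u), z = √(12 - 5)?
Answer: -118/99 + √7/308 ≈ -1.1833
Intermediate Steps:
z = √7 ≈ 2.6458
u = -8
C = -1/22 (C = 1/(-14 - 8) = 1/(-22) = -1/22 ≈ -0.045455)
((z/(-14) - 2/(-9)) + 26)*C = ((√7/(-14) - 2/(-9)) + 26)*(-1/22) = ((√7*(-1/14) - 2*(-⅑)) + 26)*(-1/22) = ((-√7/14 + 2/9) + 26)*(-1/22) = ((2/9 - √7/14) + 26)*(-1/22) = (236/9 - √7/14)*(-1/22) = -118/99 + √7/308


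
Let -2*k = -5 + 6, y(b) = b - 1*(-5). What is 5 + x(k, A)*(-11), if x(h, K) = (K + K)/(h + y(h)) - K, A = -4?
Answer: -17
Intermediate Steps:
y(b) = 5 + b (y(b) = b + 5 = 5 + b)
k = -1/2 (k = -(-5 + 6)/2 = -1/2*1 = -1/2 ≈ -0.50000)
x(h, K) = -K + 2*K/(5 + 2*h) (x(h, K) = (K + K)/(h + (5 + h)) - K = (2*K)/(5 + 2*h) - K = 2*K/(5 + 2*h) - K = -K + 2*K/(5 + 2*h))
5 + x(k, A)*(-11) = 5 - 1*(-4)*(3 + 2*(-1/2))/(5 + 2*(-1/2))*(-11) = 5 - 1*(-4)*(3 - 1)/(5 - 1)*(-11) = 5 - 1*(-4)*2/4*(-11) = 5 - 1*(-4)*1/4*2*(-11) = 5 + 2*(-11) = 5 - 22 = -17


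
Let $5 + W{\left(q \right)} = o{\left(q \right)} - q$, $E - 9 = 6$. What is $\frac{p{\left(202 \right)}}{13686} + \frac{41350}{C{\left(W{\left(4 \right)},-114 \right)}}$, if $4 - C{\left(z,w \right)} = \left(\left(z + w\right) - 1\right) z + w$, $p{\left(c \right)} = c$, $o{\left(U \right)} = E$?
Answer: $\frac{141518011}{2641398} \approx 53.577$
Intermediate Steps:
$E = 15$ ($E = 9 + 6 = 15$)
$o{\left(U \right)} = 15$
$W{\left(q \right)} = 10 - q$ ($W{\left(q \right)} = -5 - \left(-15 + q\right) = 10 - q$)
$C{\left(z,w \right)} = 4 - w - z \left(-1 + w + z\right)$ ($C{\left(z,w \right)} = 4 - \left(\left(\left(z + w\right) - 1\right) z + w\right) = 4 - \left(\left(\left(w + z\right) - 1\right) z + w\right) = 4 - \left(\left(-1 + w + z\right) z + w\right) = 4 - \left(z \left(-1 + w + z\right) + w\right) = 4 - \left(w + z \left(-1 + w + z\right)\right) = 4 - w - z \left(-1 + w + z\right)$)
$\frac{p{\left(202 \right)}}{13686} + \frac{41350}{C{\left(W{\left(4 \right)},-114 \right)}} = \frac{202}{13686} + \frac{41350}{4 + \left(10 - 4\right) - -114 - \left(10 - 4\right)^{2} - - 114 \left(10 - 4\right)} = 202 \cdot \frac{1}{13686} + \frac{41350}{4 + \left(10 - 4\right) + 114 - \left(10 - 4\right)^{2} - - 114 \left(10 - 4\right)} = \frac{101}{6843} + \frac{41350}{4 + 6 + 114 - 6^{2} - \left(-114\right) 6} = \frac{101}{6843} + \frac{41350}{4 + 6 + 114 - 36 + 684} = \frac{101}{6843} + \frac{41350}{772} = \frac{101}{6843} + 41350 \cdot \frac{1}{772} = \frac{101}{6843} + \frac{20675}{386} = \frac{141518011}{2641398}$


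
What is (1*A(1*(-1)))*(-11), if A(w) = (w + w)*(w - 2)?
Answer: -66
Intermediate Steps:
A(w) = 2*w*(-2 + w) (A(w) = (2*w)*(-2 + w) = 2*w*(-2 + w))
(1*A(1*(-1)))*(-11) = (1*(2*(1*(-1))*(-2 + 1*(-1))))*(-11) = (1*(2*(-1)*(-2 - 1)))*(-11) = (1*(2*(-1)*(-3)))*(-11) = (1*6)*(-11) = 6*(-11) = -66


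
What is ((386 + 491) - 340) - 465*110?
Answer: -50613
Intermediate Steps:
((386 + 491) - 340) - 465*110 = (877 - 340) - 51150 = 537 - 51150 = -50613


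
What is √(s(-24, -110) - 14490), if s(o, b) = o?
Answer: I*√14514 ≈ 120.47*I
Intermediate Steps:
√(s(-24, -110) - 14490) = √(-24 - 14490) = √(-14514) = I*√14514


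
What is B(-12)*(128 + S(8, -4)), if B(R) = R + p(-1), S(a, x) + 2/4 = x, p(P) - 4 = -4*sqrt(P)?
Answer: -988 - 494*I ≈ -988.0 - 494.0*I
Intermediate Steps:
p(P) = 4 - 4*sqrt(P)
S(a, x) = -1/2 + x
B(R) = 4 + R - 4*I (B(R) = R + (4 - 4*I) = 4 + R - 4*I)
B(-12)*(128 + S(8, -4)) = (4 - 12 - 4*I)*(128 + (-1/2 - 4)) = (-8 - 4*I)*(128 - 9/2) = (-8 - 4*I)*(247/2) = -988 - 494*I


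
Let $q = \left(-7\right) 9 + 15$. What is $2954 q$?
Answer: $-141792$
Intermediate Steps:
$q = -48$ ($q = -63 + 15 = -48$)
$2954 q = 2954 \left(-48\right) = -141792$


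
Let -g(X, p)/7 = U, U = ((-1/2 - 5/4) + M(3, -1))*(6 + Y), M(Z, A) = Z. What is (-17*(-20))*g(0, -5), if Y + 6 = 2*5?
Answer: -29750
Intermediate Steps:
Y = 4 (Y = -6 + 2*5 = -6 + 10 = 4)
U = 25/2 (U = ((-1/2 - 5/4) + 3)*(6 + 4) = ((-1*½ - 5*¼) + 3)*10 = ((-½ - 5/4) + 3)*10 = (-7/4 + 3)*10 = (5/4)*10 = 25/2 ≈ 12.500)
g(X, p) = -175/2 (g(X, p) = -7*25/2 = -175/2)
(-17*(-20))*g(0, -5) = -17*(-20)*(-175/2) = 340*(-175/2) = -29750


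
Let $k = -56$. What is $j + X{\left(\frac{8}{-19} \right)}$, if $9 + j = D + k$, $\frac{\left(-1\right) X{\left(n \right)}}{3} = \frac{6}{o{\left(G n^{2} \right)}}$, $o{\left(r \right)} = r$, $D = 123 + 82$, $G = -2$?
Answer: $\frac{12209}{64} \approx 190.77$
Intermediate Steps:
$D = 205$
$X{\left(n \right)} = \frac{9}{n^{2}}$ ($X{\left(n \right)} = - 3 \frac{6}{\left(-2\right) n^{2}} = - 3 \cdot 6 \left(- \frac{1}{2 n^{2}}\right) = - 3 \left(- \frac{3}{n^{2}}\right) = \frac{9}{n^{2}}$)
$j = 140$ ($j = -9 + \left(205 - 56\right) = -9 + 149 = 140$)
$j + X{\left(\frac{8}{-19} \right)} = 140 + \frac{9}{\frac{64}{361}} = 140 + 9 \cdot \frac{361}{64} = 140 + \frac{3249}{64} = \frac{12209}{64}$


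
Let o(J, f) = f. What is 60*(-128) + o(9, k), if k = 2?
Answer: -7678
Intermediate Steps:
60*(-128) + o(9, k) = 60*(-128) + 2 = -7680 + 2 = -7678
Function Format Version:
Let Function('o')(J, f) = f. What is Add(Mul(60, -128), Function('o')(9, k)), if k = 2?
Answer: -7678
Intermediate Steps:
Add(Mul(60, -128), Function('o')(9, k)) = Add(Mul(60, -128), 2) = Add(-7680, 2) = -7678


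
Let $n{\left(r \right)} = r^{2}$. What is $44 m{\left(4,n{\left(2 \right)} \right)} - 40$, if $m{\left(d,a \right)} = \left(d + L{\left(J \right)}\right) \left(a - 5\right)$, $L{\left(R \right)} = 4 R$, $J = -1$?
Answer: $-40$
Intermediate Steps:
$m{\left(d,a \right)} = \left(-5 + a\right) \left(-4 + d\right)$ ($m{\left(d,a \right)} = \left(d + 4 \left(-1\right)\right) \left(a - 5\right) = \left(d - 4\right) \left(-5 + a\right) = \left(-4 + d\right) \left(-5 + a\right) = \left(-5 + a\right) \left(-4 + d\right)$)
$44 m{\left(4,n{\left(2 \right)} \right)} - 40 = 44 \left(20 - 20 - 4 \cdot 2^{2} + 2^{2} \cdot 4\right) - 40 = 44 \left(20 - 20 - 16 + 4 \cdot 4\right) - 40 = 44 \left(20 - 20 - 16 + 16\right) - 40 = 44 \cdot 0 - 40 = 0 - 40 = -40$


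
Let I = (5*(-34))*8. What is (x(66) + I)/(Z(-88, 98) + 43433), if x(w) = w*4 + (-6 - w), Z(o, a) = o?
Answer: -1168/43345 ≈ -0.026947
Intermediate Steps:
I = -1360 (I = -170*8 = -1360)
x(w) = -6 + 3*w (x(w) = 4*w + (-6 - w) = -6 + 3*w)
(x(66) + I)/(Z(-88, 98) + 43433) = ((-6 + 3*66) - 1360)/(-88 + 43433) = ((-6 + 198) - 1360)/43345 = (192 - 1360)*(1/43345) = -1168*1/43345 = -1168/43345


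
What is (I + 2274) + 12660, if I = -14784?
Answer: 150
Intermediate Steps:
(I + 2274) + 12660 = (-14784 + 2274) + 12660 = -12510 + 12660 = 150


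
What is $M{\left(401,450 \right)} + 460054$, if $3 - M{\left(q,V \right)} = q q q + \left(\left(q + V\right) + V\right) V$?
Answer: $-64606594$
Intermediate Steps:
$M{\left(q,V \right)} = 3 - q^{3} - V \left(q + 2 V\right)$ ($M{\left(q,V \right)} = 3 - \left(q q q + \left(\left(q + V\right) + V\right) V\right) = 3 - \left(q^{2} q + \left(\left(V + q\right) + V\right) V\right) = 3 - \left(q^{3} + \left(q + 2 V\right) V\right) = 3 - \left(q^{3} + V \left(q + 2 V\right)\right) = 3 - q^{3} - V \left(q + 2 V\right)$)
$M{\left(401,450 \right)} + 460054 = \left(3 - 401^{3} - 2 \cdot 450^{2} - 450 \cdot 401\right) + 460054 = \left(3 - 64481201 - 405000 - 180450\right) + 460054 = -65066648 + 460054 = -64606594$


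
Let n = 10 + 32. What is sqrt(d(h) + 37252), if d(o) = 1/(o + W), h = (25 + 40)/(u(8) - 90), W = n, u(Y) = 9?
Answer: sqrt(414822486685)/3337 ≈ 193.01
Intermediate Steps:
n = 42
W = 42
h = -65/81 (h = (25 + 40)/(9 - 90) = 65/(-81) = 65*(-1/81) = -65/81 ≈ -0.80247)
d(o) = 1/(42 + o) (d(o) = 1/(o + 42) = 1/(42 + o))
sqrt(d(h) + 37252) = sqrt(1/(42 - 65/81) + 37252) = sqrt(1/(3337/81) + 37252) = sqrt(81/3337 + 37252) = sqrt(124310005/3337) = sqrt(414822486685)/3337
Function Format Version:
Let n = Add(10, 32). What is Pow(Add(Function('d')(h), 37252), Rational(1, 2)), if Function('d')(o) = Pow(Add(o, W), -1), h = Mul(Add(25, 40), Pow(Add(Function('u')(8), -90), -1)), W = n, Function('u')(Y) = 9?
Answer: Mul(Rational(1, 3337), Pow(414822486685, Rational(1, 2))) ≈ 193.01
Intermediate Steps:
n = 42
W = 42
h = Rational(-65, 81) (h = Mul(Add(25, 40), Pow(Add(9, -90), -1)) = Mul(65, Pow(-81, -1)) = Mul(65, Rational(-1, 81)) = Rational(-65, 81) ≈ -0.80247)
Function('d')(o) = Pow(Add(42, o), -1) (Function('d')(o) = Pow(Add(o, 42), -1) = Pow(Add(42, o), -1))
Pow(Add(Function('d')(h), 37252), Rational(1, 2)) = Pow(Add(Pow(Add(42, Rational(-65, 81)), -1), 37252), Rational(1, 2)) = Pow(Add(Pow(Rational(3337, 81), -1), 37252), Rational(1, 2)) = Pow(Add(Rational(81, 3337), 37252), Rational(1, 2)) = Pow(Rational(124310005, 3337), Rational(1, 2)) = Mul(Rational(1, 3337), Pow(414822486685, Rational(1, 2)))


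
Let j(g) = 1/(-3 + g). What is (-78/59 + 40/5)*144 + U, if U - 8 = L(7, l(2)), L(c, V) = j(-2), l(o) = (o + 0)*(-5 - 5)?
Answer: 285981/295 ≈ 969.43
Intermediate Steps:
l(o) = -10*o (l(o) = o*(-10) = -10*o)
L(c, V) = -1/5 (L(c, V) = 1/(-3 - 2) = 1/(-5) = -1/5)
U = 39/5 (U = 8 - 1/5 = 39/5 ≈ 7.8000)
(-78/59 + 40/5)*144 + U = (-78/59 + 40/5)*144 + 39/5 = (-78*1/59 + 40*(1/5))*144 + 39/5 = (-78/59 + 8)*144 + 39/5 = (394/59)*144 + 39/5 = 56736/59 + 39/5 = 285981/295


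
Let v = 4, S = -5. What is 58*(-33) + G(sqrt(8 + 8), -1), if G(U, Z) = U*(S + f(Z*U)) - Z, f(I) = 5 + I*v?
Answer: -1977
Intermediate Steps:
f(I) = 5 + 4*I (f(I) = 5 + I*4 = 5 + 4*I)
G(U, Z) = -Z + 4*Z*U**2 (G(U, Z) = U*(-5 + (5 + 4*(Z*U))) - Z = U*(-5 + (5 + 4*(U*Z))) - Z = U*(-5 + (5 + 4*U*Z)) - Z = U*(4*U*Z) - Z = 4*Z*U**2 - Z = -Z + 4*Z*U**2)
58*(-33) + G(sqrt(8 + 8), -1) = 58*(-33) - (-1 + 4*(sqrt(8 + 8))**2) = -1914 - (-1 + 4*(sqrt(16))**2) = -1914 - (-1 + 4*4**2) = -1914 - (-1 + 4*16) = -1914 - (-1 + 64) = -1914 - 1*63 = -1914 - 63 = -1977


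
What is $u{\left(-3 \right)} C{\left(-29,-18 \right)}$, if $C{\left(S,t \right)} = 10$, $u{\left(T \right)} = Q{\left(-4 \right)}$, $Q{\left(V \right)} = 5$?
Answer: $50$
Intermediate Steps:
$u{\left(T \right)} = 5$
$u{\left(-3 \right)} C{\left(-29,-18 \right)} = 5 \cdot 10 = 50$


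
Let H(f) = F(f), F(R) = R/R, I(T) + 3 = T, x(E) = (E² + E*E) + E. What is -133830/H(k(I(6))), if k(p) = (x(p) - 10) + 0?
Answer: -133830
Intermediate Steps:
x(E) = E + 2*E² (x(E) = (E² + E²) + E = 2*E² + E = E + 2*E²)
I(T) = -3 + T
k(p) = -10 + p*(1 + 2*p) (k(p) = (p*(1 + 2*p) - 10) + 0 = (-10 + p*(1 + 2*p)) + 0 = -10 + p*(1 + 2*p))
F(R) = 1
H(f) = 1
-133830/H(k(I(6))) = -133830/1 = -133830*1 = -133830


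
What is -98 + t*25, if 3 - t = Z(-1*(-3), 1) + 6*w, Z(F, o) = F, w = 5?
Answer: -848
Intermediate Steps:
t = -30 (t = 3 - (-1*(-3) + 6*5) = 3 - (3 + 30) = 3 - 1*33 = 3 - 33 = -30)
-98 + t*25 = -98 - 30*25 = -98 - 750 = -848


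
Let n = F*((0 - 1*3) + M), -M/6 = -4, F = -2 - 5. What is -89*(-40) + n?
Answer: 3413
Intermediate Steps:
F = -7
M = 24 (M = -6*(-4) = 24)
n = -147 (n = -7*((0 - 1*3) + 24) = -7*((0 - 3) + 24) = -7*(-3 + 24) = -7*21 = -147)
-89*(-40) + n = -89*(-40) - 147 = 3560 - 147 = 3413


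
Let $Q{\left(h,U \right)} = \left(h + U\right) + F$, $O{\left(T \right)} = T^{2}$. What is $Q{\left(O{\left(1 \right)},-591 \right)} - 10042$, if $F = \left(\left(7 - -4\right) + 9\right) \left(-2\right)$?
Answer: $-10672$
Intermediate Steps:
$F = -40$ ($F = \left(\left(7 + 4\right) + 9\right) \left(-2\right) = \left(11 + 9\right) \left(-2\right) = 20 \left(-2\right) = -40$)
$Q{\left(h,U \right)} = -40 + U + h$ ($Q{\left(h,U \right)} = \left(h + U\right) - 40 = \left(U + h\right) - 40 = -40 + U + h$)
$Q{\left(O{\left(1 \right)},-591 \right)} - 10042 = \left(-40 - 591 + 1^{2}\right) - 10042 = \left(-40 - 591 + 1\right) - 10042 = -630 - 10042 = -10672$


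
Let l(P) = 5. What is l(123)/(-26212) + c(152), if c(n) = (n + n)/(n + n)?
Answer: 26207/26212 ≈ 0.99981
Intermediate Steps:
c(n) = 1 (c(n) = (2*n)/((2*n)) = (2*n)*(1/(2*n)) = 1)
l(123)/(-26212) + c(152) = 5/(-26212) + 1 = 5*(-1/26212) + 1 = -5/26212 + 1 = 26207/26212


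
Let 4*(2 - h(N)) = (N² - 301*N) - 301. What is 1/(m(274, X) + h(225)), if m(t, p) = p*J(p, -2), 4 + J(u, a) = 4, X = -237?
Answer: 4/17409 ≈ 0.00022977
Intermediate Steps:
J(u, a) = 0 (J(u, a) = -4 + 4 = 0)
h(N) = 309/4 - N²/4 + 301*N/4 (h(N) = 2 - ((N² - 301*N) - 301)/4 = 2 - (-301 + N² - 301*N)/4 = 2 + (301/4 - N²/4 + 301*N/4) = 309/4 - N²/4 + 301*N/4)
m(t, p) = 0 (m(t, p) = p*0 = 0)
1/(m(274, X) + h(225)) = 1/(0 + (309/4 - ¼*225² + (301/4)*225)) = 1/(0 + (309/4 - ¼*50625 + 67725/4)) = 1/(0 + (309/4 - 50625/4 + 67725/4)) = 1/(0 + 17409/4) = 1/(17409/4) = 4/17409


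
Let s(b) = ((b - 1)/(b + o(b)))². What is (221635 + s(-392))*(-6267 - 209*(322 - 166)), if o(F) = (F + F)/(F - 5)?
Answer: -29507630217903072873/3425060800 ≈ -8.6152e+9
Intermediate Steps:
o(F) = 2*F/(-5 + F) (o(F) = (2*F)/(-5 + F) = 2*F/(-5 + F))
s(b) = (-1 + b)²/(b + 2*b/(-5 + b))² (s(b) = ((b - 1)/(b + 2*b/(-5 + b)))² = ((-1 + b)/(b + 2*b/(-5 + b)))² = (-1 + b)²/(b + 2*b/(-5 + b))²)
(221635 + s(-392))*(-6267 - 209*(322 - 166)) = (221635 + (-1 - 392)²*(-5 - 392)²/((-392)²*(-3 - 392)²))*(-6267 - 209*(322 - 166)) = (221635 + (1/153664)*(-393)²*(-397)²/(-395)²)*(-6267 - 209*156) = (221635 + (1/153664)*154449*157609*(1/156025))*(-6267 - 32604) = (221635 + 24342552441/23975425600)*(-38871) = (5313817795408441/23975425600)*(-38871) = -29507630217903072873/3425060800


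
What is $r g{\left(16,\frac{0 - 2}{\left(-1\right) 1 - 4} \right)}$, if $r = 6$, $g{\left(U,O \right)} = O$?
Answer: $\frac{12}{5} \approx 2.4$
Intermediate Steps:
$r g{\left(16,\frac{0 - 2}{\left(-1\right) 1 - 4} \right)} = 6 \frac{0 - 2}{\left(-1\right) 1 - 4} = 6 \left(- \frac{2}{-1 - 4}\right) = 6 \left(- \frac{2}{-5}\right) = 6 \left(\left(-2\right) \left(- \frac{1}{5}\right)\right) = 6 \cdot \frac{2}{5} = \frac{12}{5}$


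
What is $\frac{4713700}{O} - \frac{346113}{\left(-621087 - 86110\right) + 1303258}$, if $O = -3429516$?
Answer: $- \frac{111018133528}{56783353791} \approx -1.9551$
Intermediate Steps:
$\frac{4713700}{O} - \frac{346113}{\left(-621087 - 86110\right) + 1303258} = \frac{4713700}{-3429516} - \frac{346113}{\left(-621087 - 86110\right) + 1303258} = 4713700 \left(- \frac{1}{3429516}\right) - \frac{346113}{-707197 + 1303258} = - \frac{1178425}{857379} - \frac{346113}{596061} = - \frac{1178425}{857379} - \frac{38457}{66229} = - \frac{111018133528}{56783353791}$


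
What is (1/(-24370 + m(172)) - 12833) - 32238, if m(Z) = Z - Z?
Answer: -1098380271/24370 ≈ -45071.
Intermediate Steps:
m(Z) = 0
(1/(-24370 + m(172)) - 12833) - 32238 = (1/(-24370 + 0) - 12833) - 32238 = (1/(-24370) - 12833) - 32238 = (-1/24370 - 12833) - 32238 = -312740211/24370 - 32238 = -1098380271/24370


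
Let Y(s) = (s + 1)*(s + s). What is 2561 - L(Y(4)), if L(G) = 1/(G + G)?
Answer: 204879/80 ≈ 2561.0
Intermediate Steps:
Y(s) = 2*s*(1 + s) (Y(s) = (1 + s)*(2*s) = 2*s*(1 + s))
L(G) = 1/(2*G)
2561 - L(Y(4)) = 2561 - 1/(2*(2*4*(1 + 4))) = 2561 - 1/(2*(2*4*5)) = 2561 - 1/(2*40) = 2561 - 1*1/80 = 2561 - 1/80 = 204879/80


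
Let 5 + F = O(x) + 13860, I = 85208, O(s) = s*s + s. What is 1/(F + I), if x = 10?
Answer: 1/99173 ≈ 1.0083e-5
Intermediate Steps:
O(s) = s + s² (O(s) = s² + s = s + s²)
F = 13965 (F = -5 + (10*(1 + 10) + 13860) = -5 + (10*11 + 13860) = -5 + (110 + 13860) = -5 + 13970 = 13965)
1/(F + I) = 1/(13965 + 85208) = 1/99173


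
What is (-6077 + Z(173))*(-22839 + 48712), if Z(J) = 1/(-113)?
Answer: -17767040846/113 ≈ -1.5723e+8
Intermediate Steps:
Z(J) = -1/113
(-6077 + Z(173))*(-22839 + 48712) = (-6077 - 1/113)*(-22839 + 48712) = -686702/113*25873 = -17767040846/113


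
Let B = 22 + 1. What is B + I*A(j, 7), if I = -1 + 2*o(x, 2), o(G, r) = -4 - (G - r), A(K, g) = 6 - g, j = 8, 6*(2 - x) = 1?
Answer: 95/3 ≈ 31.667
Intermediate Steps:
x = 11/6 (x = 2 - ⅙*1 = 2 - ⅙ = 11/6 ≈ 1.8333)
o(G, r) = -4 + r - G (o(G, r) = -4 + (r - G) = -4 + r - G)
I = -26/3 (I = -1 + 2*(-4 + 2 - 1*11/6) = -1 + 2*(-4 + 2 - 11/6) = -1 + 2*(-23/6) = -1 - 23/3 = -26/3 ≈ -8.6667)
B = 23
B + I*A(j, 7) = 23 - 26*(6 - 1*7)/3 = 23 - 26*(6 - 7)/3 = 23 - 26/3*(-1) = 23 + 26/3 = 95/3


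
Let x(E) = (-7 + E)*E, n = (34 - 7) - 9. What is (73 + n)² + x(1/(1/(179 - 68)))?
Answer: 19825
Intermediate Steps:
n = 18 (n = 27 - 9 = 18)
x(E) = E*(-7 + E)
(73 + n)² + x(1/(1/(179 - 68))) = (73 + 18)² + (-7 + 1/(1/(179 - 68)))/(1/(179 - 68)) = 91² + (-7 + 1/(1/111))/(1/111) = 8281 + (-7 + 1/(1/111))/(1/111) = 8281 + 111*(-7 + 111) = 8281 + 111*104 = 8281 + 11544 = 19825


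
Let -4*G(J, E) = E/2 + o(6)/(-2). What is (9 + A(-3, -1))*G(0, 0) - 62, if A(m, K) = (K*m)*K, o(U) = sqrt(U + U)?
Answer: -62 + 3*sqrt(3)/2 ≈ -59.402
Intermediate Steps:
o(U) = sqrt(2)*sqrt(U) (o(U) = sqrt(2*U) = sqrt(2)*sqrt(U))
A(m, K) = m*K**2
G(J, E) = -E/8 + sqrt(3)/4 (G(J, E) = -(E/2 + (sqrt(2)*sqrt(6))/(-2))/4 = -(E*(1/2) + (2*sqrt(3))*(-1/2))/4 = -(E/2 - sqrt(3))/4 = -E/8 + sqrt(3)/4)
(9 + A(-3, -1))*G(0, 0) - 62 = (9 - 3*(-1)**2)*(-1/8*0 + sqrt(3)/4) - 62 = (9 - 3*1)*(0 + sqrt(3)/4) - 62 = (9 - 3)*(sqrt(3)/4) - 62 = 6*(sqrt(3)/4) - 62 = 3*sqrt(3)/2 - 62 = -62 + 3*sqrt(3)/2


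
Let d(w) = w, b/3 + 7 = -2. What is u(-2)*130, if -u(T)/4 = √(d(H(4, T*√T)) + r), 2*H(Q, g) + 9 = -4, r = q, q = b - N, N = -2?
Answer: -780*I*√14 ≈ -2918.5*I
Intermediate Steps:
b = -27 (b = -21 + 3*(-2) = -21 - 6 = -27)
q = -25 (q = -27 - 1*(-2) = -27 + 2 = -25)
r = -25
H(Q, g) = -13/2 (H(Q, g) = -9/2 + (½)*(-4) = -9/2 - 2 = -13/2)
u(T) = -6*I*√14 (u(T) = -4*√(-13/2 - 25) = -6*I*√14)
u(-2)*130 = -6*I*√14*130 = -780*I*√14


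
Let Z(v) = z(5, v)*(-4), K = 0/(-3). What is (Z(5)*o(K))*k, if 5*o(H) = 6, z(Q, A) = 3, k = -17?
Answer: 1224/5 ≈ 244.80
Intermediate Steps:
K = 0 (K = 0*(-⅓) = 0)
o(H) = 6/5 (o(H) = (⅕)*6 = 6/5)
Z(v) = -12 (Z(v) = 3*(-4) = -12)
(Z(5)*o(K))*k = -12*6/5*(-17) = -72/5*(-17) = 1224/5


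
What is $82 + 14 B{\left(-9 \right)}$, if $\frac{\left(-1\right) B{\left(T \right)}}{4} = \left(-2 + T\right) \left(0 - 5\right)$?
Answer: $-2998$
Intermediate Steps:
$B{\left(T \right)} = -40 + 20 T$ ($B{\left(T \right)} = - 4 \left(-2 + T\right) \left(0 - 5\right) = - 4 \left(-2 + T\right) \left(-5\right) = - 4 \left(10 - 5 T\right) = -40 + 20 T$)
$82 + 14 B{\left(-9 \right)} = 82 + 14 \left(-40 + 20 \left(-9\right)\right) = 82 + 14 \left(-40 - 180\right) = 82 + 14 \left(-220\right) = 82 - 3080 = -2998$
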